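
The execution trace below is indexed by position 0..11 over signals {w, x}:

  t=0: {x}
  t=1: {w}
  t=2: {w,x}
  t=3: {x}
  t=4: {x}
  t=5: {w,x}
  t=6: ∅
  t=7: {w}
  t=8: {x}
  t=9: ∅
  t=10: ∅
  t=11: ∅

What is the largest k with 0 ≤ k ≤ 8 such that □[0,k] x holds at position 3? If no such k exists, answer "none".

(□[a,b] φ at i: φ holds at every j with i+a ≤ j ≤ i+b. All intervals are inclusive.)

x must hold from j=3 onward; find where it first fails.
  j=3: holds
  j=4: holds
  j=5: holds
  j=6: fails
Holds on [3,5], so largest k = 2.

2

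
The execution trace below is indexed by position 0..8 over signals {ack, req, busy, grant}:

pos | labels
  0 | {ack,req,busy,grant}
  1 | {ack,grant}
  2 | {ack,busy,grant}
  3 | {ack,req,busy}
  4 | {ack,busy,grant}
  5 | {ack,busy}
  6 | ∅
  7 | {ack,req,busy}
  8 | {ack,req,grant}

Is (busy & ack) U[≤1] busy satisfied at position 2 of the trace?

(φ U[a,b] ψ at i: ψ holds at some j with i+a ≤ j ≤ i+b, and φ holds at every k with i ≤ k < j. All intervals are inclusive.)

True

Need some j in [2,3] with busy, and (busy & ack) at every k in [2,j-1].
  j=2: busy holds; no prefix to check → satisfied.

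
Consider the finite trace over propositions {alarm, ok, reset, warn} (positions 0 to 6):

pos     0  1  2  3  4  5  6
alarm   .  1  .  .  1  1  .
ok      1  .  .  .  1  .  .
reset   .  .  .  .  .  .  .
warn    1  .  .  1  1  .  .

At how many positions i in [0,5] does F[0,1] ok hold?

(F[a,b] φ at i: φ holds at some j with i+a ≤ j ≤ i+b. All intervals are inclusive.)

Evaluate at each i in [0,5]:
  i=0: ✓ (witness j=0)
  i=1: ✗ (none in [1,2])
  i=2: ✗ (none in [2,3])
  i=3: ✓ (witness j=4)
  i=4: ✓ (witness j=4)
  i=5: ✗ (none in [5,6])
Positions where it holds: {0, 3, 4} → 3.

3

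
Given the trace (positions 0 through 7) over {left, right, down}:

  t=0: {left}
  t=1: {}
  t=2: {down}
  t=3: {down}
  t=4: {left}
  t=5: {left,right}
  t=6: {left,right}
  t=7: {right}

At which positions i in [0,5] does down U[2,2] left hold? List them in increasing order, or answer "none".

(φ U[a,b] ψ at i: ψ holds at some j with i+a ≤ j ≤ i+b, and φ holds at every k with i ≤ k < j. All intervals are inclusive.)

Evaluate at each i in [0,5]:
  i=0: ✗ (no rhs in [2,2])
  i=1: ✗ (no rhs in [3,3])
  i=2: ✓ (rhs at j=4; lhs holds on [2,3])
  i=3: ✗ (lhs fails at k=4 before rhs at j=5)
  i=4: ✗ (lhs fails at k=4 before rhs at j=6)
  i=5: ✗ (no rhs in [7,7])

2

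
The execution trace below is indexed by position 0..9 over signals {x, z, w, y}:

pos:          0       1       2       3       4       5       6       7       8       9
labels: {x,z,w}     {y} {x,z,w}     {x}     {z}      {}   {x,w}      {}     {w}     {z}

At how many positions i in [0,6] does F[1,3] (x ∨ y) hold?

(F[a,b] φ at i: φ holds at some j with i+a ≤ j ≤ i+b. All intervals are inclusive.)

Evaluate at each i in [0,6]:
  i=0: ✓ (witness j=1)
  i=1: ✓ (witness j=2)
  i=2: ✓ (witness j=3)
  i=3: ✓ (witness j=6)
  i=4: ✓ (witness j=6)
  i=5: ✓ (witness j=6)
  i=6: ✗ (none in [7,9])
Positions where it holds: {0, 1, 2, 3, 4, 5} → 6.

6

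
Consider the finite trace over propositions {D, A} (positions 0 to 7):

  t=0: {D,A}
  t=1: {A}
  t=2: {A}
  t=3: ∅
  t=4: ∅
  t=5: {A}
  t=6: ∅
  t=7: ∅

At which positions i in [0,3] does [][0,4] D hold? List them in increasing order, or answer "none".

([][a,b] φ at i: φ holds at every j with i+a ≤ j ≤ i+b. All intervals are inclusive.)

Evaluate at each i in [0,3]:
  i=0: ✗ (fails at j=1)
  i=1: ✗ (fails at j=1)
  i=2: ✗ (fails at j=2)
  i=3: ✗ (fails at j=3)

none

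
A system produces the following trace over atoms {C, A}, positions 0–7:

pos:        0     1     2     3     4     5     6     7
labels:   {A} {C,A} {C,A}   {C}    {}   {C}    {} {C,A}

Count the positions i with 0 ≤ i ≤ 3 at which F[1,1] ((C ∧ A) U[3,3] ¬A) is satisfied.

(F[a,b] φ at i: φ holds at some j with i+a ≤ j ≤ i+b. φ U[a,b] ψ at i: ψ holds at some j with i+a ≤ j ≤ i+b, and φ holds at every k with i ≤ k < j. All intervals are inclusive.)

Evaluate at each i in [0,3]:
  i=0: ✗ (none in [1,1])
  i=1: ✗ (none in [2,2])
  i=2: ✗ (none in [3,3])
  i=3: ✗ (none in [4,4])
Positions where it holds: {} → 0.

0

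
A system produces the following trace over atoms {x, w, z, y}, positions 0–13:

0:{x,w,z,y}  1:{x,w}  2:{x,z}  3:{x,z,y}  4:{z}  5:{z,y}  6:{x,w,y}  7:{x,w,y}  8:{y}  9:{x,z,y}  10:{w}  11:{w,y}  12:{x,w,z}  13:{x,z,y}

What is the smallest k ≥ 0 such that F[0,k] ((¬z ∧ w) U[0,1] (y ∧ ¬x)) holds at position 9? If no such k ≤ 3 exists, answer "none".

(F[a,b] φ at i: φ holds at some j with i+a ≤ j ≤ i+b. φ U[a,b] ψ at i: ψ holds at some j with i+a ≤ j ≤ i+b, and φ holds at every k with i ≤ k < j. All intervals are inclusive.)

Scan j = 9,10,… for ((¬z ∧ w) U[0,1] (y ∧ ¬x)):
  j=9: fails
  j=10: holds
First hit at j=10, so smallest k = 10-9 = 1.

1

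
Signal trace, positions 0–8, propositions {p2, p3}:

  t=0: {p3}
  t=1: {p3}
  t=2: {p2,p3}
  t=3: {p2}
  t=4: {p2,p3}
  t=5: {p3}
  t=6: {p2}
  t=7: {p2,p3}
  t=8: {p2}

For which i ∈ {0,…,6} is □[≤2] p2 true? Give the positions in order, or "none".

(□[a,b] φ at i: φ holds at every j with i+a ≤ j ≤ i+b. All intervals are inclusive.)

2, 6

Evaluate at each i in [0,6]:
  i=0: ✗ (fails at j=0)
  i=1: ✗ (fails at j=1)
  i=2: ✓ (all of [2,4])
  i=3: ✗ (fails at j=5)
  i=4: ✗ (fails at j=5)
  i=5: ✗ (fails at j=5)
  i=6: ✓ (all of [6,8])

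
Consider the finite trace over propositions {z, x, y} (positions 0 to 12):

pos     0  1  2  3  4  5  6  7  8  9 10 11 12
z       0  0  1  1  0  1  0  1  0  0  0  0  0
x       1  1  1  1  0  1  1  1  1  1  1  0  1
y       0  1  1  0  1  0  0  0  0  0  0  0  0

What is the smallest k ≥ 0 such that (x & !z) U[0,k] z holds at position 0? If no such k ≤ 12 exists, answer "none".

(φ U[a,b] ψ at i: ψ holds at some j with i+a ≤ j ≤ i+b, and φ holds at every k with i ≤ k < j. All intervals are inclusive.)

Need earliest j ≥ 0 with z, and (x & !z) at every k in [0,j-1].
  j=0: rhs fails.
  j=1: rhs fails.
  j=2: rhs holds; lhs holds on [0,1]. k = 2.

2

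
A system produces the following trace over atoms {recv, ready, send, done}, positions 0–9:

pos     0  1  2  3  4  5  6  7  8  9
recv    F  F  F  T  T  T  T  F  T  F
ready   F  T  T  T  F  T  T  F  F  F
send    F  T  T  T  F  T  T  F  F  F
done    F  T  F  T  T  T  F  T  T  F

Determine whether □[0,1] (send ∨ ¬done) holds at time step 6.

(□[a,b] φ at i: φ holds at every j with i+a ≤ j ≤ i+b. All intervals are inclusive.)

Check (send ∨ ¬done) at every j in [6,7]:
  j=6: true
  j=7: false
Fails at j=7 → formula fails.

No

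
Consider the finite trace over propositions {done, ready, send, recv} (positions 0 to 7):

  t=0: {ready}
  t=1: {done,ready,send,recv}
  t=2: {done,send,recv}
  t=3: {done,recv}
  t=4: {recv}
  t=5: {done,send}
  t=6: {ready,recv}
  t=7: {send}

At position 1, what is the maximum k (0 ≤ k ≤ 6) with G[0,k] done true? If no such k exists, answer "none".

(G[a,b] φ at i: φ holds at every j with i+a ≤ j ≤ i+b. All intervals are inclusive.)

done must hold from j=1 onward; find where it first fails.
  j=1: holds
  j=2: holds
  j=3: holds
  j=4: fails
Holds on [1,3], so largest k = 2.

2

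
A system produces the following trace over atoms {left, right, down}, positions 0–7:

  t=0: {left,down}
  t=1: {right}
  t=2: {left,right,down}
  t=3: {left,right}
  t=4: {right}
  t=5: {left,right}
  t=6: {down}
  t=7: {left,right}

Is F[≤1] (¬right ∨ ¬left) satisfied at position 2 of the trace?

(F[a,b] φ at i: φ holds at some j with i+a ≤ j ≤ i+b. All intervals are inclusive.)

Check (¬right ∨ ¬left) at each j in [2,3]:
  j=2: false
  j=3: false
No position in the window satisfies it → formula fails.

Does not hold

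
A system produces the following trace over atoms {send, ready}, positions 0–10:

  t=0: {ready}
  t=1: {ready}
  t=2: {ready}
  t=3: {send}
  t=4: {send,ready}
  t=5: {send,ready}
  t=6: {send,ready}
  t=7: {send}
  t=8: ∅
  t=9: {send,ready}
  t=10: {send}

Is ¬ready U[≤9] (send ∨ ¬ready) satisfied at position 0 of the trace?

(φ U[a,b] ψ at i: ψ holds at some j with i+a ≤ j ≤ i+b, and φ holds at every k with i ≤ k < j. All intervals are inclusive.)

No

Need some j in [0,9] with (send ∨ ¬ready), and ¬ready at every k in [0,j-1].
  j=0: (send ∨ ¬ready) false.
  j=1: (send ∨ ¬ready) false.
  j=2: (send ∨ ¬ready) false.
  j=3: (send ∨ ¬ready) holds, but ¬ready fails at k=0 → not this j.
  j=4: (send ∨ ¬ready) holds, but ¬ready fails at k=0 → not this j.
  j=5: (send ∨ ¬ready) holds, but ¬ready fails at k=0 → not this j.
  j=6: (send ∨ ¬ready) holds, but ¬ready fails at k=0 → not this j.
  j=7: (send ∨ ¬ready) holds, but ¬ready fails at k=0 → not this j.
  j=8: (send ∨ ¬ready) holds, but ¬ready fails at k=0 → not this j.
  j=9: (send ∨ ¬ready) holds, but ¬ready fails at k=0 → not this j.
No j in the window works → until fails.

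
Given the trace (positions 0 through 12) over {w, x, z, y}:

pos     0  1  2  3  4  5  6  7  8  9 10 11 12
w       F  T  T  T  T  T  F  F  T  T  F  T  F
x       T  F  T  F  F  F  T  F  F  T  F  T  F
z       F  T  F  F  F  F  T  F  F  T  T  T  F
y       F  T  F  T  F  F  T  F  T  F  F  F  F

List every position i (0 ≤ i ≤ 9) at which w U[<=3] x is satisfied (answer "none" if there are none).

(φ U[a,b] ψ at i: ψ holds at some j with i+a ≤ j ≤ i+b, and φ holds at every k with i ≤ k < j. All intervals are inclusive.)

0, 1, 2, 3, 4, 5, 6, 8, 9

Evaluate at each i in [0,9]:
  i=0: ✓ (rhs at j=0)
  i=1: ✓ (rhs at j=2; lhs holds on [1,1])
  i=2: ✓ (rhs at j=2)
  i=3: ✓ (rhs at j=6; lhs holds on [3,5])
  i=4: ✓ (rhs at j=6; lhs holds on [4,5])
  i=5: ✓ (rhs at j=6; lhs holds on [5,5])
  i=6: ✓ (rhs at j=6)
  i=7: ✗ (lhs fails at k=7 before rhs at j=9)
  i=8: ✓ (rhs at j=9; lhs holds on [8,8])
  i=9: ✓ (rhs at j=9)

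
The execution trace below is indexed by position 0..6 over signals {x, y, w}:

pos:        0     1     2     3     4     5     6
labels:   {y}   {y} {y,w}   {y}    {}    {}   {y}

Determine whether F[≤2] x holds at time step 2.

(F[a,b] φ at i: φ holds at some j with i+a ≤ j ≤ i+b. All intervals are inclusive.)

Check x at each j in [2,4]:
  j=2: false
  j=3: false
  j=4: false
No position in the window satisfies it → formula fails.

No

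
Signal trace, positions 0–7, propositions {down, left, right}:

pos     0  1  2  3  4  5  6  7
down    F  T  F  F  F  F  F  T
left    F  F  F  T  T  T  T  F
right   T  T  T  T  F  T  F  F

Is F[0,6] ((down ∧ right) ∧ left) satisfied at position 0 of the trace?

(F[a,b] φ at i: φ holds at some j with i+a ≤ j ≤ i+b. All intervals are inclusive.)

Check ((down ∧ right) ∧ left) at each j in [0,6]:
  j=0: false
  j=1: false
  j=2: false
  j=3: false
  j=4: false
  j=5: false
  j=6: false
No position in the window satisfies it → formula fails.

Does not hold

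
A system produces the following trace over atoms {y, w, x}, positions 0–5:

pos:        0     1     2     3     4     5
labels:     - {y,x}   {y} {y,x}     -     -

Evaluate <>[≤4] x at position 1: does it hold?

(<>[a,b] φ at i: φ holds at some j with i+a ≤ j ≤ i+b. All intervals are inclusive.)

Yes

Check x at each j in [1,5]:
  j=1: true
  j=2: false
  j=3: true
  j=4: false
  j=5: false
Found at j=1 → formula holds.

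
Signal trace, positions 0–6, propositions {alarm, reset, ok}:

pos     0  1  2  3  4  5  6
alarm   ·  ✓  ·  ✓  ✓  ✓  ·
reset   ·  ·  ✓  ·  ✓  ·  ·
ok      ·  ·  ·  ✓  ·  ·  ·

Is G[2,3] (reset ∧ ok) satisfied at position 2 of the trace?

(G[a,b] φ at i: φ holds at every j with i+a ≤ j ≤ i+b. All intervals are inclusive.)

Check (reset ∧ ok) at every j in [4,5]:
  j=4: false
  j=5: false
Fails at j=4 → formula fails.

No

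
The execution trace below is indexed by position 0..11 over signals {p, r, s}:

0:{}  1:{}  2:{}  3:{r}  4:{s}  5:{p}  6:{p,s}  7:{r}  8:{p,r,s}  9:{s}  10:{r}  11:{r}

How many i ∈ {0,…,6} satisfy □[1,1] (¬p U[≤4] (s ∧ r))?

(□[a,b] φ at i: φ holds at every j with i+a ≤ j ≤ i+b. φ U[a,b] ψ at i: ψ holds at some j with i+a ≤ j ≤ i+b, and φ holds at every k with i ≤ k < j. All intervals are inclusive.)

Evaluate at each i in [0,6]:
  i=0: ✗ (fails at j=1)
  i=1: ✗ (fails at j=2)
  i=2: ✗ (fails at j=3)
  i=3: ✗ (fails at j=4)
  i=4: ✗ (fails at j=5)
  i=5: ✗ (fails at j=6)
  i=6: ✓ (all of [7,7])
Positions where it holds: {6} → 1.

1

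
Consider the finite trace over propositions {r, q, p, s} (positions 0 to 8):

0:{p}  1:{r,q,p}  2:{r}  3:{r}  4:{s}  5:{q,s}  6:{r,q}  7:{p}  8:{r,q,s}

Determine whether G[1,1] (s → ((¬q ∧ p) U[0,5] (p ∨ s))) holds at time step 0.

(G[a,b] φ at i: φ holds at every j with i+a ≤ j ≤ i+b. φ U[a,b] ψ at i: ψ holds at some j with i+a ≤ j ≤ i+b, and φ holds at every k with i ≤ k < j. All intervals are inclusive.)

Check (s → ((¬q ∧ p) U[0,5] (p ∨ s))) at every j in [1,1]:
  j=1: antecedent false → ✓
All positions satisfy it → formula holds.

Holds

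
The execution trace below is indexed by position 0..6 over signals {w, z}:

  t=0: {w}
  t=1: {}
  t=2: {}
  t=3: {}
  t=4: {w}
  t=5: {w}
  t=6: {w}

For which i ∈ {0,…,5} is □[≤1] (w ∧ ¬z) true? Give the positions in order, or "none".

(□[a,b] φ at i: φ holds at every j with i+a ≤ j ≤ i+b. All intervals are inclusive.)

4, 5

Evaluate at each i in [0,5]:
  i=0: ✗ (fails at j=1)
  i=1: ✗ (fails at j=1)
  i=2: ✗ (fails at j=2)
  i=3: ✗ (fails at j=3)
  i=4: ✓ (all of [4,5])
  i=5: ✓ (all of [5,6])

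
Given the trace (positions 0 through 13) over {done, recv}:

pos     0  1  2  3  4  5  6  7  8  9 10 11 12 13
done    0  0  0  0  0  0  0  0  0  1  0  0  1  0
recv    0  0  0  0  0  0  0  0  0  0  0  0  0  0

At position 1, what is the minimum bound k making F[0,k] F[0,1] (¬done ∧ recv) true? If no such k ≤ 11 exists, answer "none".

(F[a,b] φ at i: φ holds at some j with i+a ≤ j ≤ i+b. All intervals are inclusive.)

none

Scan j = 1,2,… for F[0,1] (¬done ∧ recv):
  j=1: fails
  j=2: fails
  j=3: fails
  j=4: fails
  j=5: fails
  j=6: fails
  j=7: fails
  j=8: fails
  j=9: fails
  j=10: fails
  j=11: fails
  j=12: fails
No j in [1,12] satisfies it → none.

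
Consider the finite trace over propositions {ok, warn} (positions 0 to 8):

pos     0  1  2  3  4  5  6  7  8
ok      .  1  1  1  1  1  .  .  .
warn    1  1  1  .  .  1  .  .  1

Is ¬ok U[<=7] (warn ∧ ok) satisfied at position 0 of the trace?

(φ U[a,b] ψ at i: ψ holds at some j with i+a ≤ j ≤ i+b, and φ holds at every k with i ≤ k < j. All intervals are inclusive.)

Holds

Need some j in [0,7] with (warn ∧ ok), and ¬ok at every k in [0,j-1].
  j=0: (warn ∧ ok) false.
  j=1: (warn ∧ ok) holds; ¬ok holds at every k in [0,0] → satisfied.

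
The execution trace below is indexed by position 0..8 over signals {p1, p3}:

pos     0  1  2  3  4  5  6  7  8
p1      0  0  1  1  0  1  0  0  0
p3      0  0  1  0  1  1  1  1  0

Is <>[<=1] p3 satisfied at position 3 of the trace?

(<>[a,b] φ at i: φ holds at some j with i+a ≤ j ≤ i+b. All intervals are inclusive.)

True

Check p3 at each j in [3,4]:
  j=3: false
  j=4: true
Found at j=4 → formula holds.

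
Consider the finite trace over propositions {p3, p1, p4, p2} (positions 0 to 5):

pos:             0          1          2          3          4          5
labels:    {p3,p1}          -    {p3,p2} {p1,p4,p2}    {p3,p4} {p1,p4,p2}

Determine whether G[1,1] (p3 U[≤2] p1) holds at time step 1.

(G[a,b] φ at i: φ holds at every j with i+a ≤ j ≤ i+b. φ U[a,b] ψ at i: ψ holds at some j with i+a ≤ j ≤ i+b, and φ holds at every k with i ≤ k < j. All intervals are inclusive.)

Yes

Check (p3 U[≤2] p1) at every j in [2,2]:
  j=2: holds
All positions satisfy it → formula holds.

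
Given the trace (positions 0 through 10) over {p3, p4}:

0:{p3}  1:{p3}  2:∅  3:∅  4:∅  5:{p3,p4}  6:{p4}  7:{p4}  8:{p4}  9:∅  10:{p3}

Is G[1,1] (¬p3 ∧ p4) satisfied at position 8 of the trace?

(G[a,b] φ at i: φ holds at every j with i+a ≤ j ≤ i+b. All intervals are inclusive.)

Does not hold

Check (¬p3 ∧ p4) at every j in [9,9]:
  j=9: false
Fails at j=9 → formula fails.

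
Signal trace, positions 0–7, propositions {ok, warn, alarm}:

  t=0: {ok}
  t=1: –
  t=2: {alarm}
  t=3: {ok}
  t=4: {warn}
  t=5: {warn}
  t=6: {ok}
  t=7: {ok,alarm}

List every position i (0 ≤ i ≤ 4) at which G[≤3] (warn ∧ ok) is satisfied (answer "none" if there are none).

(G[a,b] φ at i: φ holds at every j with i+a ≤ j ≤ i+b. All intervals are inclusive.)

Evaluate at each i in [0,4]:
  i=0: ✗ (fails at j=0)
  i=1: ✗ (fails at j=1)
  i=2: ✗ (fails at j=2)
  i=3: ✗ (fails at j=3)
  i=4: ✗ (fails at j=4)

none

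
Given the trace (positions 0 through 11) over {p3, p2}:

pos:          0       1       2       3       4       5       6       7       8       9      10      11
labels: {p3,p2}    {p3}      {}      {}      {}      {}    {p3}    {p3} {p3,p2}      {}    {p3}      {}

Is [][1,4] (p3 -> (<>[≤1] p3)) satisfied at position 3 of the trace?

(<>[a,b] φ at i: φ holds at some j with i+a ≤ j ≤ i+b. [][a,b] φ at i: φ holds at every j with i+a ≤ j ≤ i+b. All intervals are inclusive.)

Check (p3 -> (<>[≤1] p3)) at every j in [4,7]:
  j=4: antecedent false → ✓
  j=5: antecedent false → ✓
  j=6: antecedent true; consequent holds (witness at 6) → ✓
  j=7: antecedent true; consequent holds (witness at 7) → ✓
All positions satisfy it → formula holds.

True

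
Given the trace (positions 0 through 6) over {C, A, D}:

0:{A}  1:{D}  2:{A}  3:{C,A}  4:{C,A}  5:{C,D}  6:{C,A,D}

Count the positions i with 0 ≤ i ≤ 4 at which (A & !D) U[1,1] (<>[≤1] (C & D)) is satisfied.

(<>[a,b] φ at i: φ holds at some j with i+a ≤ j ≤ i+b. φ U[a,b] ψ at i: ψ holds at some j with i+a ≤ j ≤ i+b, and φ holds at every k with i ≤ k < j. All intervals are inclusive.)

2

Evaluate at each i in [0,4]:
  i=0: ✗ (no rhs in [1,1])
  i=1: ✗ (no rhs in [2,2])
  i=2: ✗ (no rhs in [3,3])
  i=3: ✓ (rhs at j=4; lhs holds on [3,3])
  i=4: ✓ (rhs at j=5; lhs holds on [4,4])
Positions where it holds: {3, 4} → 2.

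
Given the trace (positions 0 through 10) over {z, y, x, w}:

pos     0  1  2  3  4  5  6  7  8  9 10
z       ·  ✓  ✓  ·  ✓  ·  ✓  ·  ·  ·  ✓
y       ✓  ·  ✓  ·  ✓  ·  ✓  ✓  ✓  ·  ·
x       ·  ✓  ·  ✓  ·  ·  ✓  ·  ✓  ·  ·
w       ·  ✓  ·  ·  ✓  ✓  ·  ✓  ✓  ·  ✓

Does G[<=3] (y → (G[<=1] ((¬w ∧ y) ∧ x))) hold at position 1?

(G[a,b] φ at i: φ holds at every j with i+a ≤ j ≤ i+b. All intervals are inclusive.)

Check (y → (G[<=1] ((¬w ∧ y) ∧ x))) at every j in [1,4]:
  j=1: antecedent false → ✓
  j=2: antecedent true; consequent fails at 2 → ✗
  j=3: antecedent false → ✓
  j=4: antecedent true; consequent fails at 4 → ✗
Fails at j=2 → formula fails.

Does not hold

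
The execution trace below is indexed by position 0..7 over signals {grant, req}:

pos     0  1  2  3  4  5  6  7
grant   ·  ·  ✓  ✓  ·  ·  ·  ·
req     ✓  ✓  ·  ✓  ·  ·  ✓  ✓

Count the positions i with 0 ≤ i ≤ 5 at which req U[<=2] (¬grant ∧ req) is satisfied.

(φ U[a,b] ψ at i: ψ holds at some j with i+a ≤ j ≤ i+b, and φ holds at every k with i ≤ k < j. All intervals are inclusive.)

2

Evaluate at each i in [0,5]:
  i=0: ✓ (rhs at j=0)
  i=1: ✓ (rhs at j=1)
  i=2: ✗ (no rhs in [2,4])
  i=3: ✗ (no rhs in [3,5])
  i=4: ✗ (lhs fails at k=4 before rhs at j=6)
  i=5: ✗ (lhs fails at k=5 before rhs at j=6)
Positions where it holds: {0, 1} → 2.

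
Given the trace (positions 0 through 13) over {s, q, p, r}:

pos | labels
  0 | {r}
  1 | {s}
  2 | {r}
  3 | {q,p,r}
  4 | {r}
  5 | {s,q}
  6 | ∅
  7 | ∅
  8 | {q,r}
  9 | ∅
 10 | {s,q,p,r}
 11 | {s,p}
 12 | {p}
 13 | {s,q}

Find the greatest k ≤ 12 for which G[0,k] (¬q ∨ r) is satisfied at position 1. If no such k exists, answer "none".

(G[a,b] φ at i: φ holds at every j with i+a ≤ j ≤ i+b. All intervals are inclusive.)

(¬q ∨ r) must hold from j=1 onward; find where it first fails.
  j=1: holds
  j=2: holds
  j=3: holds
  j=4: holds
  j=5: fails
Holds on [1,4], so largest k = 3.

3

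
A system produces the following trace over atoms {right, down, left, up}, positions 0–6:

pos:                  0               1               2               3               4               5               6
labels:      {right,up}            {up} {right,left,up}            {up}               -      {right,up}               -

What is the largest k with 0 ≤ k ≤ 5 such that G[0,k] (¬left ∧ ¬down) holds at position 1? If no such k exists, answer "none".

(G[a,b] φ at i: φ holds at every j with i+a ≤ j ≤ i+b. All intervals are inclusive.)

0

(¬left ∧ ¬down) must hold from j=1 onward; find where it first fails.
  j=1: holds
  j=2: fails
Holds on [1,1], so largest k = 0.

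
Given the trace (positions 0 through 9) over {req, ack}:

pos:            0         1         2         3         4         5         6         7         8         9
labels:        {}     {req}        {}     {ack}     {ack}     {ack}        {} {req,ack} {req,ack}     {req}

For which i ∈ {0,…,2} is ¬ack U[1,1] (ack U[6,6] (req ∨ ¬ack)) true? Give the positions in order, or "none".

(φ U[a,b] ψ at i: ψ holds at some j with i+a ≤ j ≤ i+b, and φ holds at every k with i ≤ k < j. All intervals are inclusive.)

none

Evaluate at each i in [0,2]:
  i=0: ✗ (no rhs in [1,1])
  i=1: ✗ (no rhs in [2,2])
  i=2: ✗ (no rhs in [3,3])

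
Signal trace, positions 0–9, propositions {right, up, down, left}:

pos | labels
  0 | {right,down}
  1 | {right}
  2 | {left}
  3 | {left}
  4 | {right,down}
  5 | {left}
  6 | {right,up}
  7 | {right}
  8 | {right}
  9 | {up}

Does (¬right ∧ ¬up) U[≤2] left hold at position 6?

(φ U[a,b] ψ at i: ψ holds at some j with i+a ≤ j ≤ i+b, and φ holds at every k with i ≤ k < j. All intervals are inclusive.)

False

Need some j in [6,8] with left, and (¬right ∧ ¬up) at every k in [6,j-1].
  j=6: left false.
  j=7: left false.
  j=8: left false.
No j in the window works → until fails.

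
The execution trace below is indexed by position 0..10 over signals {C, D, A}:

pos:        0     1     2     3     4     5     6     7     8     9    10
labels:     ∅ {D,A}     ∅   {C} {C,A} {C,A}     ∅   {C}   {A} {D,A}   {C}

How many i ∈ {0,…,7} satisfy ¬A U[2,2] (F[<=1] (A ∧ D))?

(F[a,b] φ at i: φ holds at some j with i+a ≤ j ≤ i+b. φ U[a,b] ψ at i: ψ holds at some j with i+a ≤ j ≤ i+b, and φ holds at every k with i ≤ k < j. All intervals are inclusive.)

1

Evaluate at each i in [0,7]:
  i=0: ✗ (no rhs in [2,2])
  i=1: ✗ (no rhs in [3,3])
  i=2: ✗ (no rhs in [4,4])
  i=3: ✗ (no rhs in [5,5])
  i=4: ✗ (no rhs in [6,6])
  i=5: ✗ (no rhs in [7,7])
  i=6: ✓ (rhs at j=8; lhs holds on [6,7])
  i=7: ✗ (lhs fails at k=8 before rhs at j=9)
Positions where it holds: {6} → 1.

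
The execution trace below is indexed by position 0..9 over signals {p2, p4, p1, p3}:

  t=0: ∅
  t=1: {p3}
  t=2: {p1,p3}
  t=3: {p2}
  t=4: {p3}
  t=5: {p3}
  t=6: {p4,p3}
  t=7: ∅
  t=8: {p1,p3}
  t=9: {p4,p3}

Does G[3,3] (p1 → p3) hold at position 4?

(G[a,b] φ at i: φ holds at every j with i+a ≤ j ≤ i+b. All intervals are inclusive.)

Holds

Check (p1 → p3) at every j in [7,7]:
  j=7: antecedent false → ✓
All positions satisfy it → formula holds.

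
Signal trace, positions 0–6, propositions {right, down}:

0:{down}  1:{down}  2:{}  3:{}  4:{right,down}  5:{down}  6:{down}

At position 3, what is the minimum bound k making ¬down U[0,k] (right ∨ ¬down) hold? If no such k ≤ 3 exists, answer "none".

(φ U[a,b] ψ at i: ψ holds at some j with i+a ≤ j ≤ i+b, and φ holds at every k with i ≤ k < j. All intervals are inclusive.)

0

Need earliest j ≥ 3 with (right ∨ ¬down), and ¬down at every k in [3,j-1].
  j=3: rhs holds (empty prefix). k = 0.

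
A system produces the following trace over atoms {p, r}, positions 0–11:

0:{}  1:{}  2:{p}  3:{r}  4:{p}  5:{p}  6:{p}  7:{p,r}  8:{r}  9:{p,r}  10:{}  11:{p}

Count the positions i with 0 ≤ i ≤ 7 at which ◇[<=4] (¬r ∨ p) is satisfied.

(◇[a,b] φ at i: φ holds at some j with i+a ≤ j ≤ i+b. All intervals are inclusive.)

Evaluate at each i in [0,7]:
  i=0: ✓ (witness j=0)
  i=1: ✓ (witness j=1)
  i=2: ✓ (witness j=2)
  i=3: ✓ (witness j=4)
  i=4: ✓ (witness j=4)
  i=5: ✓ (witness j=5)
  i=6: ✓ (witness j=6)
  i=7: ✓ (witness j=7)
Positions where it holds: {0, 1, 2, 3, 4, 5, 6, 7} → 8.

8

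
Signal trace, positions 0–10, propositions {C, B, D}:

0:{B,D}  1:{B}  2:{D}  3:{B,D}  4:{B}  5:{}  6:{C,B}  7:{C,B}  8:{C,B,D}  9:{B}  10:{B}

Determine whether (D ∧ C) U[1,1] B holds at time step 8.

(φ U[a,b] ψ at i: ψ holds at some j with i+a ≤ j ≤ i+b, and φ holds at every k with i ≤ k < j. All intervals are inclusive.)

True

Need some j in [9,9] with B, and (D ∧ C) at every k in [8,j-1].
  j=9: B holds; (D ∧ C) holds at every k in [8,8] → satisfied.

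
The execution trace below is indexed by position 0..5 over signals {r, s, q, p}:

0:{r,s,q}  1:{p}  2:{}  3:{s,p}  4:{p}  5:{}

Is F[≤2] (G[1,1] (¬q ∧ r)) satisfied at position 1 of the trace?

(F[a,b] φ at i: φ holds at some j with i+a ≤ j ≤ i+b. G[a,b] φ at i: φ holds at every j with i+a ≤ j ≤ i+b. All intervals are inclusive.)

Check G[1,1] (¬q ∧ r) at each j in [1,3]:
  j=1: fails at 2
  j=2: fails at 3
  j=3: fails at 4
No position in the window satisfies it → formula fails.

No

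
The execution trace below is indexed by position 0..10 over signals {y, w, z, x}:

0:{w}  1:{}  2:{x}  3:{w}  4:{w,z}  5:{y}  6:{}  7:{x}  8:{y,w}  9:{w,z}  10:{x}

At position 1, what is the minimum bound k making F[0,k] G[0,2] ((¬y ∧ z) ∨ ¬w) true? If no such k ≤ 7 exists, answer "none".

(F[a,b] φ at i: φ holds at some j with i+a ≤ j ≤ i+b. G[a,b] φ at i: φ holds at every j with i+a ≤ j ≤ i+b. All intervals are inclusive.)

Scan j = 1,2,… for G[0,2] ((¬y ∧ z) ∨ ¬w):
  j=1: fails
  j=2: fails
  j=3: fails
  j=4: holds
First hit at j=4, so smallest k = 4-1 = 3.

3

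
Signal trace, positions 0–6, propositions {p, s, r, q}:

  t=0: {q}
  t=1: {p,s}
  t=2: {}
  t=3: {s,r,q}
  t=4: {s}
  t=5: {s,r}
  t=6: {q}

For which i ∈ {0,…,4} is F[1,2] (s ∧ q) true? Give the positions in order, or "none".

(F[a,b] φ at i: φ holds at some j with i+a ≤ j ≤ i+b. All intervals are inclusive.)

Evaluate at each i in [0,4]:
  i=0: ✗ (none in [1,2])
  i=1: ✓ (witness j=3)
  i=2: ✓ (witness j=3)
  i=3: ✗ (none in [4,5])
  i=4: ✗ (none in [5,6])

1, 2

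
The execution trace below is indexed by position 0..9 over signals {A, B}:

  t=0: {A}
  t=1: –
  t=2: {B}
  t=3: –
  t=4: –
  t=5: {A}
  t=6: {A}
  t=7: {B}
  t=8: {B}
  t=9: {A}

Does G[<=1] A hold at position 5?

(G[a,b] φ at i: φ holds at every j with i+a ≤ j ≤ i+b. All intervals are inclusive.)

Yes

Check A at every j in [5,6]:
  j=5: true
  j=6: true
All positions satisfy it → formula holds.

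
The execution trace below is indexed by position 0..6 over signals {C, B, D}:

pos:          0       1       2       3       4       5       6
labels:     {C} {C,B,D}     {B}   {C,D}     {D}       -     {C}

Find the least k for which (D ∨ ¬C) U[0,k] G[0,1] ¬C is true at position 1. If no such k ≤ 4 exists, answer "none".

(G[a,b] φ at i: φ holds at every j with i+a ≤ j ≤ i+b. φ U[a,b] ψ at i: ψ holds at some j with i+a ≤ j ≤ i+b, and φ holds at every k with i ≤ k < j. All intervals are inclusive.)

Need earliest j ≥ 1 with G[0,1] ¬C, and (D ∨ ¬C) at every k in [1,j-1].
  j=1: rhs fails.
  j=2: rhs fails.
  j=3: rhs fails.
  j=4: rhs holds; lhs holds on [1,3]. k = 3.

3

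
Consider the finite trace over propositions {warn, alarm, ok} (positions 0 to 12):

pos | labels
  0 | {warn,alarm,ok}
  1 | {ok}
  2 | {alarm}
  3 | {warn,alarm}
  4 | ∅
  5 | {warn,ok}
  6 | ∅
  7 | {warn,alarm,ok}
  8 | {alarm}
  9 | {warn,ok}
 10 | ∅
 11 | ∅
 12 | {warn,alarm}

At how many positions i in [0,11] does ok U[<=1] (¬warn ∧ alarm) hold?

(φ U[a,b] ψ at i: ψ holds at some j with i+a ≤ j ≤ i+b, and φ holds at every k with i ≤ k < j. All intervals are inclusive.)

Evaluate at each i in [0,11]:
  i=0: ✗ (no rhs in [0,1])
  i=1: ✓ (rhs at j=2; lhs holds on [1,1])
  i=2: ✓ (rhs at j=2)
  i=3: ✗ (no rhs in [3,4])
  i=4: ✗ (no rhs in [4,5])
  i=5: ✗ (no rhs in [5,6])
  i=6: ✗ (no rhs in [6,7])
  i=7: ✓ (rhs at j=8; lhs holds on [7,7])
  i=8: ✓ (rhs at j=8)
  i=9: ✗ (no rhs in [9,10])
  i=10: ✗ (no rhs in [10,11])
  i=11: ✗ (no rhs in [11,12])
Positions where it holds: {1, 2, 7, 8} → 4.

4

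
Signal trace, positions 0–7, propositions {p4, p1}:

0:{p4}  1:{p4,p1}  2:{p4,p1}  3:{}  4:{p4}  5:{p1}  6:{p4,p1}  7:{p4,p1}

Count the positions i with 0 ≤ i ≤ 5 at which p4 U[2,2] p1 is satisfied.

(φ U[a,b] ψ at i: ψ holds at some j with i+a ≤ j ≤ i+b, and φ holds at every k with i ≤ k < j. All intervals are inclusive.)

1

Evaluate at each i in [0,5]:
  i=0: ✓ (rhs at j=2; lhs holds on [0,1])
  i=1: ✗ (no rhs in [3,3])
  i=2: ✗ (no rhs in [4,4])
  i=3: ✗ (lhs fails at k=3 before rhs at j=5)
  i=4: ✗ (lhs fails at k=5 before rhs at j=6)
  i=5: ✗ (lhs fails at k=5 before rhs at j=7)
Positions where it holds: {0} → 1.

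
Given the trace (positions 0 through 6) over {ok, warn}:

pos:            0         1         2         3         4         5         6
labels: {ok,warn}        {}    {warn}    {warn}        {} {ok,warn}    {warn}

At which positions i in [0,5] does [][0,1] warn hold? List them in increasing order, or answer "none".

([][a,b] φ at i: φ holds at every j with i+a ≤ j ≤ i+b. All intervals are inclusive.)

2, 5

Evaluate at each i in [0,5]:
  i=0: ✗ (fails at j=1)
  i=1: ✗ (fails at j=1)
  i=2: ✓ (all of [2,3])
  i=3: ✗ (fails at j=4)
  i=4: ✗ (fails at j=4)
  i=5: ✓ (all of [5,6])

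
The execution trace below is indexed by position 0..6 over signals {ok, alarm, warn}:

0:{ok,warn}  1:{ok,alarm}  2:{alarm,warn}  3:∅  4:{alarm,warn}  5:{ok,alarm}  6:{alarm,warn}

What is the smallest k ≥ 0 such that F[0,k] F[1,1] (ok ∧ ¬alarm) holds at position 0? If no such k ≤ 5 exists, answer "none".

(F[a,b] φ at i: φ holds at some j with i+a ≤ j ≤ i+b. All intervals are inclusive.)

none

Scan j = 0,1,… for F[1,1] (ok ∧ ¬alarm):
  j=0: fails
  j=1: fails
  j=2: fails
  j=3: fails
  j=4: fails
  j=5: fails
No j in [0,5] satisfies it → none.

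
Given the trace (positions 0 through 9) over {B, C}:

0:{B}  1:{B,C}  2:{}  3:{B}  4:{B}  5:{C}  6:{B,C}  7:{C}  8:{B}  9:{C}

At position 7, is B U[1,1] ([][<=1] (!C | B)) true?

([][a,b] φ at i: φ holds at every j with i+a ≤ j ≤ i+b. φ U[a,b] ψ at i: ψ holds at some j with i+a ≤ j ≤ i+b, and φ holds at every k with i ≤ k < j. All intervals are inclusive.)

Need some j in [8,8] with [][<=1] (!C | B), and B at every k in [7,j-1].
  j=8: [][<=1] (!C | B) — fails at 9.
No j in the window works → until fails.

No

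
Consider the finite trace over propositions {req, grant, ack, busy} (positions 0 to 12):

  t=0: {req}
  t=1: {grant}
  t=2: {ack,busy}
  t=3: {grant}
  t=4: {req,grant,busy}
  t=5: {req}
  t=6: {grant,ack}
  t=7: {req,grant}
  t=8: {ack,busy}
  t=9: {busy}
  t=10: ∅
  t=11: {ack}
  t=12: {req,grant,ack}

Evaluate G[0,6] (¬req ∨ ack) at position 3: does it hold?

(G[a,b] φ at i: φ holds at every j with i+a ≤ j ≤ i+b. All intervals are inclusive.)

Check (¬req ∨ ack) at every j in [3,9]:
  j=3: true
  j=4: false
  j=5: false
  j=6: true
  j=7: false
  j=8: true
  j=9: true
Fails at j=4 → formula fails.

Does not hold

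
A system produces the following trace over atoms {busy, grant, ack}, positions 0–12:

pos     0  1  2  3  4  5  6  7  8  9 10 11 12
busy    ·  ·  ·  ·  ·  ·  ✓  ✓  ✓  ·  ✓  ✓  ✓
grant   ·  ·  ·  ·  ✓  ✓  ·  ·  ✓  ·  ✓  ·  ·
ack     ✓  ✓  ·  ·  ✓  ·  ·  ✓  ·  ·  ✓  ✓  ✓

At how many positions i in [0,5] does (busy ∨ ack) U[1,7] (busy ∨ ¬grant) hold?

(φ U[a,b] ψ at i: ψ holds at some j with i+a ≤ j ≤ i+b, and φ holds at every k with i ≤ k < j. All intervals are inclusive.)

Evaluate at each i in [0,5]:
  i=0: ✓ (rhs at j=1; lhs holds on [0,0])
  i=1: ✓ (rhs at j=2; lhs holds on [1,1])
  i=2: ✗ (lhs fails at k=2 before rhs at j=3)
  i=3: ✗ (lhs fails at k=3 before rhs at j=6)
  i=4: ✗ (lhs fails at k=5 before rhs at j=6)
  i=5: ✗ (lhs fails at k=5 before rhs at j=6)
Positions where it holds: {0, 1} → 2.

2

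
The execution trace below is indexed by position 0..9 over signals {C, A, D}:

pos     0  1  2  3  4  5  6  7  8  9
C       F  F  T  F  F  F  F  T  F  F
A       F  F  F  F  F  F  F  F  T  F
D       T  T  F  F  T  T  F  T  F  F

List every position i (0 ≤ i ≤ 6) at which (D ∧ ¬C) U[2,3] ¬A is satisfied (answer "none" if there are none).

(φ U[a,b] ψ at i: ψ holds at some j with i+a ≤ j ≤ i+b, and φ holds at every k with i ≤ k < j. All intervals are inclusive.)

0, 4

Evaluate at each i in [0,6]:
  i=0: ✓ (rhs at j=2; lhs holds on [0,1])
  i=1: ✗ (lhs fails at k=2 before rhs at j=3)
  i=2: ✗ (lhs fails at k=2 before rhs at j=4)
  i=3: ✗ (lhs fails at k=3 before rhs at j=5)
  i=4: ✓ (rhs at j=6; lhs holds on [4,5])
  i=5: ✗ (lhs fails at k=6 before rhs at j=7)
  i=6: ✗ (lhs fails at k=6 before rhs at j=9)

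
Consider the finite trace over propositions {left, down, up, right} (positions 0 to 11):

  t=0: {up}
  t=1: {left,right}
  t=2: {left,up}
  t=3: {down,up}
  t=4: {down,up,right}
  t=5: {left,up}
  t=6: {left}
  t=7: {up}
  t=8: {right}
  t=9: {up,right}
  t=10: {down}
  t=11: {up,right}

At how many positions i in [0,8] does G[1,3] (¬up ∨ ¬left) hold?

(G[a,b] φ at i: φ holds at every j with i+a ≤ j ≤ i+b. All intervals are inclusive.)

Evaluate at each i in [0,8]:
  i=0: ✗ (fails at j=2)
  i=1: ✗ (fails at j=2)
  i=2: ✗ (fails at j=5)
  i=3: ✗ (fails at j=5)
  i=4: ✗ (fails at j=5)
  i=5: ✓ (all of [6,8])
  i=6: ✓ (all of [7,9])
  i=7: ✓ (all of [8,10])
  i=8: ✓ (all of [9,11])
Positions where it holds: {5, 6, 7, 8} → 4.

4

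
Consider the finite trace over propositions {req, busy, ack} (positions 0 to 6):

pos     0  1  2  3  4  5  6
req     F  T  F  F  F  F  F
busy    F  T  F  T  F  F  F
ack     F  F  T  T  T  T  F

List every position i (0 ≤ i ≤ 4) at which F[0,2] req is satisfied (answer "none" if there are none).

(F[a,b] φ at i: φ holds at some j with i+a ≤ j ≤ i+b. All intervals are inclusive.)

Evaluate at each i in [0,4]:
  i=0: ✓ (witness j=1)
  i=1: ✓ (witness j=1)
  i=2: ✗ (none in [2,4])
  i=3: ✗ (none in [3,5])
  i=4: ✗ (none in [4,6])

0, 1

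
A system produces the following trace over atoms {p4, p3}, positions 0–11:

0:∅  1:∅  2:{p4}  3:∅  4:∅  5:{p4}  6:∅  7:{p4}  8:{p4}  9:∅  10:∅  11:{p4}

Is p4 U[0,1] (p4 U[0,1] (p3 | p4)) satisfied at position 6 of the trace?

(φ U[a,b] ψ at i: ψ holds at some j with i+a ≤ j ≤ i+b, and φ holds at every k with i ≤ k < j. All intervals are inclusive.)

Need some j in [6,7] with (p4 U[0,1] (p3 | p4)), and p4 at every k in [6,j-1].
  j=6: (p4 U[0,1] (p3 | p4)) — fails.
  j=7: (p4 U[0,1] (p3 | p4)) holds, but p4 fails at k=6 → not this j.
No j in the window works → until fails.

False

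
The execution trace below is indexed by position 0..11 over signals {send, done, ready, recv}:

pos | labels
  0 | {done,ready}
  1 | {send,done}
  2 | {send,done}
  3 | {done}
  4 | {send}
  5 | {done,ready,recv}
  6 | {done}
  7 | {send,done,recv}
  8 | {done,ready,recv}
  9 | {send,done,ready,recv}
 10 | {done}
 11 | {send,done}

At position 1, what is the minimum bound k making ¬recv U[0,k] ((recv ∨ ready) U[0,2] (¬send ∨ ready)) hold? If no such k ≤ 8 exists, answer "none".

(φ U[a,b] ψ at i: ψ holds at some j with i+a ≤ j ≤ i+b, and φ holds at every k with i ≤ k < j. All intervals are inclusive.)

Need earliest j ≥ 1 with ((recv ∨ ready) U[0,2] (¬send ∨ ready)), and ¬recv at every k in [1,j-1].
  j=1: rhs fails.
  j=2: rhs fails.
  j=3: rhs holds; lhs holds on [1,2]. k = 2.

2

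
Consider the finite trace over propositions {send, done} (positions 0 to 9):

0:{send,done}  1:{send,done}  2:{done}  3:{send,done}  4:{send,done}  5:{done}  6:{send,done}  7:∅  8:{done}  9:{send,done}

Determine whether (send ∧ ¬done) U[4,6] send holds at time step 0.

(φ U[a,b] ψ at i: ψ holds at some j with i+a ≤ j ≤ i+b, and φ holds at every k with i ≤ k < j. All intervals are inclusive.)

Does not hold

Need some j in [4,6] with send, and (send ∧ ¬done) at every k in [0,j-1].
  j=4: send holds, but (send ∧ ¬done) fails at k=0 → not this j.
  j=5: send false.
  j=6: send holds, but (send ∧ ¬done) fails at k=0 → not this j.
No j in the window works → until fails.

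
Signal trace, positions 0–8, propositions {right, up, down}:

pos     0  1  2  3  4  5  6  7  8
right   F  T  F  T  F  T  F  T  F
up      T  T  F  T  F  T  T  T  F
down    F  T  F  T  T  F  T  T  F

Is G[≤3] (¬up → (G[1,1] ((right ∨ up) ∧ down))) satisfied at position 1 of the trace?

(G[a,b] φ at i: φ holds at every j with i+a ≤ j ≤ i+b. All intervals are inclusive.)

Check (¬up → (G[1,1] ((right ∨ up) ∧ down))) at every j in [1,4]:
  j=1: antecedent false → ✓
  j=2: antecedent true; consequent holds on [3,3] → ✓
  j=3: antecedent false → ✓
  j=4: antecedent true; consequent fails at 5 → ✗
Fails at j=4 → formula fails.

Does not hold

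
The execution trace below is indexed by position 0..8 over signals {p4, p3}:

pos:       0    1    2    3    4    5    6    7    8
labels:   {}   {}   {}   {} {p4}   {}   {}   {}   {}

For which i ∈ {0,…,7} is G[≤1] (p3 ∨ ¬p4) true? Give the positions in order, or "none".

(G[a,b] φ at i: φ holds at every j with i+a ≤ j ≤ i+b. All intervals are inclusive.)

0, 1, 2, 5, 6, 7

Evaluate at each i in [0,7]:
  i=0: ✓ (all of [0,1])
  i=1: ✓ (all of [1,2])
  i=2: ✓ (all of [2,3])
  i=3: ✗ (fails at j=4)
  i=4: ✗ (fails at j=4)
  i=5: ✓ (all of [5,6])
  i=6: ✓ (all of [6,7])
  i=7: ✓ (all of [7,8])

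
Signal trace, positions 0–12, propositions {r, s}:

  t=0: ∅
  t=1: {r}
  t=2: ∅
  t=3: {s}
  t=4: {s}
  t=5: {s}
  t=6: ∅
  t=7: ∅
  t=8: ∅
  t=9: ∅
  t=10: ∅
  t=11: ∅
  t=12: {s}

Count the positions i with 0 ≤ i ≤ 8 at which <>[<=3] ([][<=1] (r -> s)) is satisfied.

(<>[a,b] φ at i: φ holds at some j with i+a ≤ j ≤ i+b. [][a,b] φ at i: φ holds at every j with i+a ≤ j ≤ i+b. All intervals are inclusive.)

9

Evaluate at each i in [0,8]:
  i=0: ✓ (witness j=2)
  i=1: ✓ (witness j=2)
  i=2: ✓ (witness j=2)
  i=3: ✓ (witness j=3)
  i=4: ✓ (witness j=4)
  i=5: ✓ (witness j=5)
  i=6: ✓ (witness j=6)
  i=7: ✓ (witness j=7)
  i=8: ✓ (witness j=8)
Positions where it holds: {0, 1, 2, 3, 4, 5, 6, 7, 8} → 9.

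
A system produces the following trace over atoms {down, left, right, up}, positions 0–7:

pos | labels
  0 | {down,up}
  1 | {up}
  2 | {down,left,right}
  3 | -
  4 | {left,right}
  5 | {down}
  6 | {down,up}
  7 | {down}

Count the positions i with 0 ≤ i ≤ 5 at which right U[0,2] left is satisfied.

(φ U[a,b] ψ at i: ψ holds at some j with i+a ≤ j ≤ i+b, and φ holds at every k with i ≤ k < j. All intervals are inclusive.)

Evaluate at each i in [0,5]:
  i=0: ✗ (lhs fails at k=0 before rhs at j=2)
  i=1: ✗ (lhs fails at k=1 before rhs at j=2)
  i=2: ✓ (rhs at j=2)
  i=3: ✗ (lhs fails at k=3 before rhs at j=4)
  i=4: ✓ (rhs at j=4)
  i=5: ✗ (no rhs in [5,7])
Positions where it holds: {2, 4} → 2.

2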